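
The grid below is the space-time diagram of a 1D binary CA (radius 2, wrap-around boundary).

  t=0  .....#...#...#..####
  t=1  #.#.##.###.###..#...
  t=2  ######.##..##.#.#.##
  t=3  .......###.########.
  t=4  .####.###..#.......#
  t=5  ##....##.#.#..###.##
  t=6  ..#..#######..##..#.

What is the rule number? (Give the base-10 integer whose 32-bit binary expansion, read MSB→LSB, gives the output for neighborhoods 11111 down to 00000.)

133332221

  ##### -> .   bit 31 = 0  t=2,i=0
  ####. -> .   bit 30 = 0  t=0,i=18
  ###.# -> .   bit 29 = 0  t=1,i=9
  ###.. -> .   bit 28 = 0  t=0,i=19
  ##.## -> .   bit 27 = 0  t=1,i=6
  ##.#. -> #   bit 26 = 1  t=2,i=13
  ##..# -> #   bit 25 = 1  t=1,i=14
  ##... -> #   bit 24 = 1  t=0,i=0
  #.### -> #   bit 23 = 1  t=1,i=7
  #.##. -> #   bit 22 = 1  t=1,i=4
  #.#.# -> #   bit 21 = 1  t=1,i=2
  #.#.. -> #   bit 20 = 1  t=5,i=11
  #..## -> .   bit 19 = 0  t=0,i=15
  #..#. -> .   bit 18 = 0  t=1,i=15
  #...# -> #   bit 17 = 1  t=0,i=7
  #.... -> .   bit 16 = 0  t=0,i=1
  .#### -> .   bit 15 = 0  t=0,i=17
  .###. -> #   bit 14 = 1  t=1,i=8
  .##.# -> #   bit 13 = 1  t=1,i=5
  .##.. -> #   bit 12 = 1  t=2,i=8
  .#.## -> #   bit 11 = 1  t=1,i=3
  .#.#. -> #   bit 10 = 1  t=1,i=1
  .#..# -> .   bit 9 = 0  t=0,i=14
  .#... -> .   bit 8 = 0  t=0,i=6
  ..### -> #   bit 7 = 1  t=0,i=16
  ..##. -> #   bit 6 = 1  t=2,i=11
  ..#.# -> #   bit 5 = 1  t=1,i=0
  ..#.. -> #   bit 4 = 1  t=0,i=5
  ...## -> #   bit 3 = 1  t=3,i=6
  ...#. -> #   bit 2 = 1  t=0,i=4
  ....# -> .   bit 1 = 0  t=0,i=3
  ..... -> #   bit 0 = 1  t=0,i=2
  bits 00000111111100100111110011111101 = 133332221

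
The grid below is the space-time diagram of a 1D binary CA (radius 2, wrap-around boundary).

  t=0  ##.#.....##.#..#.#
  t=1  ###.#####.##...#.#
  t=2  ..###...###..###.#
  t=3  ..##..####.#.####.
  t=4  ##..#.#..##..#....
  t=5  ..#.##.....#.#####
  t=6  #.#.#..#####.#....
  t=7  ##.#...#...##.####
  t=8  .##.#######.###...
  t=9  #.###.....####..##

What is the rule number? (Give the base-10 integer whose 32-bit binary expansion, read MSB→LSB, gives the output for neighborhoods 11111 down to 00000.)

784557503

  ##### -> .   bit 31 = 0  t=1,i=6
  ####. -> .   bit 30 = 0  t=1,i=1
  ###.# -> #   bit 29 = 1  t=0,i=1
  ###.. -> .   bit 28 = 0  t=2,i=4
  ##.## -> #   bit 27 = 1  t=1,i=3
  ##.#. -> #   bit 26 = 1  t=0,i=2
  ##..# -> #   bit 25 = 1  t=2,i=11
  ##... -> .   bit 24 = 0  t=1,i=12
  #.### -> #   bit 23 = 1  t=0,i=17
  #.##. -> #   bit 22 = 1  t=1,i=10
  #.#.# -> .   bit 21 = 0  t=3,i=11
  #.#.. -> .   bit 20 = 0  t=0,i=3
  #..## -> .   bit 19 = 0  t=2,i=1
  #..#. -> .   bit 18 = 0  t=0,i=14
  #...# -> #   bit 17 = 1  t=1,i=13
  #.... -> #   bit 16 = 1  t=0,i=5
  .#### -> .   bit 15 = 0  t=1,i=0
  .###. -> #   bit 14 = 1  t=0,i=0
  .##.# -> #   bit 13 = 1  t=0,i=10
  .##.. -> .   bit 12 = 0  t=1,i=11
  .#.## -> .   bit 11 = 0  t=0,i=16
  .#.#. -> #   bit 10 = 1  t=4,i=5
  .#..# -> .   bit 9 = 0  t=0,i=13
  .#... -> #   bit 8 = 1  t=0,i=4
  ..### -> #   bit 7 = 1  t=2,i=2
  ..##. -> .   bit 6 = 0  t=0,i=9
  ..#.# -> #   bit 5 = 1  t=0,i=15
  ..#.. -> #   bit 4 = 1  t=4,i=13
  ...## -> #   bit 3 = 1  t=0,i=8
  ...#. -> #   bit 2 = 1  t=1,i=14
  ....# -> #   bit 1 = 1  t=0,i=7
  ..... -> #   bit 0 = 1  t=0,i=6
  bits 00101110110000110110010110111111 = 784557503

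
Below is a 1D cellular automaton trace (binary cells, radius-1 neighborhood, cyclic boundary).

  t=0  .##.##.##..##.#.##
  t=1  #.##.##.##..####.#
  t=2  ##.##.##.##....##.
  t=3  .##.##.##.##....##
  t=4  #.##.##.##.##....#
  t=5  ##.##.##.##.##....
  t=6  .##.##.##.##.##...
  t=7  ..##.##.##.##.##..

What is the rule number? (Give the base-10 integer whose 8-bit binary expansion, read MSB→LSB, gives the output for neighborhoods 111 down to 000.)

116

  [7] ### => .  t=1,i=13
  [6] ##. => #  t=0,i=2
  [5] #.# => #  t=0,i=0
  [4] #.. => #  t=0,i=9
  [3] .## => .  t=0,i=1
  [2] .#. => #  t=0,i=14
  [1] ..# => .  t=0,i=10
  [0] ... => .  t=2,i=12
  bits 01110100 = 116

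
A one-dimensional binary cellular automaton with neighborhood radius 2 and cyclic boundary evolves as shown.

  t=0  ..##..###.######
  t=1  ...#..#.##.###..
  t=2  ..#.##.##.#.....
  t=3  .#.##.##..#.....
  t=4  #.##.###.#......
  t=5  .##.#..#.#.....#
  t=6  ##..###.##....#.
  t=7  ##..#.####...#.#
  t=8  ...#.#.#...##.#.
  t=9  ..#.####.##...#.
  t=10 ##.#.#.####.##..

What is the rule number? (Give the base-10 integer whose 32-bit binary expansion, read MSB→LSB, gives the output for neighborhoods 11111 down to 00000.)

2826346124

  ##### -> #   bit 31 = 1  t=0,i=12
  ####. -> .   bit 30 = 0  t=0,i=14
  ###.# -> #   bit 29 = 1  t=0,i=8
  ###.. -> .   bit 28 = 0  t=0,i=15
  ##.## -> #   bit 27 = 1  t=0,i=9
  ##.#. -> .   bit 26 = 0  t=2,i=9
  ##..# -> .   bit 25 = 0  t=0,i=0
  ##... -> .   bit 24 = 0  t=1,i=14
  #.### -> .   bit 23 = 0  t=0,i=10
  #.##. -> #   bit 22 = 1  t=1,i=8
  #.#.# -> #   bit 21 = 1  t=8,i=5
  #.#.. -> #   bit 20 = 1  t=2,i=10
  #..## -> .   bit 19 = 0  t=0,i=1
  #..#. -> #   bit 18 = 1  t=1,i=5
  #...# -> #   bit 17 = 1  t=7,i=11
  #.... -> .   bit 16 = 0  t=1,i=15
  .#### -> #   bit 15 = 1  t=0,i=11
  .###. -> .   bit 14 = 0  t=0,i=7
  .##.# -> .   bit 13 = 0  t=1,i=9
  .##.. -> #   bit 12 = 1  t=0,i=3
  .#.## -> #   bit 11 = 1  t=1,i=7
  .#.#. -> #   bit 10 = 1  t=5,i=8
  .#..# -> #   bit 9 = 1  t=1,i=4
  .#... -> .   bit 8 = 0  t=2,i=11
  ..### -> #   bit 7 = 1  t=0,i=6
  ..##. -> .   bit 6 = 0  t=0,i=2
  ..#.# -> .   bit 5 = 0  t=1,i=6
  ..#.. -> .   bit 4 = 0  t=1,i=3
  ...## -> #   bit 3 = 1  t=8,i=10
  ...#. -> #   bit 2 = 1  t=1,i=2
  ....# -> .   bit 1 = 0  t=1,i=1
  ..... -> .   bit 0 = 0  t=1,i=0
  bits 10101000011101101001111010001100 = 2826346124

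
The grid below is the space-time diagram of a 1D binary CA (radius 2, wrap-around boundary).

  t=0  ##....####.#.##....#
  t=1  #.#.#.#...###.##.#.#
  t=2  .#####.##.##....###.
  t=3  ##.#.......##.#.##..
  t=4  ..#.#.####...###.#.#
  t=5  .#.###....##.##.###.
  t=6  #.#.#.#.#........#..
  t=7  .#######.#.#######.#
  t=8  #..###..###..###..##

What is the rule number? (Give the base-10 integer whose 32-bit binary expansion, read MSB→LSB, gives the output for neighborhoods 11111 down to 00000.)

2234408343

  ##### -> #   bit 31 = 1  t=2,i=3
  ####. -> .   bit 30 = 0  t=0,i=8
  ###.# -> .   bit 29 = 0  t=0,i=9
  ###.. -> .   bit 28 = 0  t=0,i=1
  ##.## -> .   bit 27 = 0  t=1,i=13
  ##.#. -> #   bit 26 = 1  t=0,i=10
  ##..# -> .   bit 25 = 0  t=2,i=19
  ##... -> #   bit 24 = 1  t=0,i=2
  #.### -> .   bit 23 = 0  t=4,i=6
  #.##. -> .   bit 22 = 0  t=0,i=13
  #.#.# -> #   bit 21 = 1  t=0,i=11
  #.#.. -> .   bit 20 = 0  t=1,i=6
  #..## -> #   bit 19 = 1  t=2,i=0
  #..#. -> #   bit 18 = 1  t=4,i=1
  #...# -> #   bit 17 = 1  t=1,i=8
  #.... -> .   bit 16 = 0  t=0,i=3
  .#### -> .   bit 15 = 0  t=0,i=7
  .###. -> #   bit 14 = 1  t=0,i=0
  .##.# -> .   bit 13 = 0  t=1,i=0
  .##.. -> #   bit 12 = 1  t=0,i=14
  .#.## -> #   bit 11 = 1  t=0,i=12
  .#.#. -> #   bit 10 = 1  t=1,i=3
  .#..# -> .   bit 9 = 0  t=4,i=0
  .#... -> #   bit 8 = 1  t=1,i=7
  ..### -> #   bit 7 = 1  t=0,i=6
  ..##. -> .   bit 6 = 0  t=3,i=0
  ..#.# -> .   bit 5 = 0  t=4,i=2
  ..#.. -> #   bit 4 = 1  t=6,i=17
  ...## -> .   bit 3 = 0  t=0,i=5
  ...#. -> #   bit 2 = 1  t=6,i=16
  ....# -> #   bit 1 = 1  t=0,i=4
  ..... -> #   bit 0 = 1  t=3,i=6
  bits 10000101001011100101110110010111 = 2234408343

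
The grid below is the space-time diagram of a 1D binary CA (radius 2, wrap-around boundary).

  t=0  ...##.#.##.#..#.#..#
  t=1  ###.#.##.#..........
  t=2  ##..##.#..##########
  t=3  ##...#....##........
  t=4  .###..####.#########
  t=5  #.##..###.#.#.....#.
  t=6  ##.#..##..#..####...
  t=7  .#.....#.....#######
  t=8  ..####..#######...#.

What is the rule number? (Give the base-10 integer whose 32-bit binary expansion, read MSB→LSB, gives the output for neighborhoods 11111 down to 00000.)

  #####|.  b31=0 t=2,i=12
  ####.|#  b30=1 t=2,i=0
  ###.#|.  b29=0 t=1,i=2
  ###..|#  b28=1 t=2,i=1
  ##.##|#  b27=1 t=4,i=0
  ##.#.|.  b26=0 t=0,i=5
  ##..#|.  b25=0 t=2,i=2
  ##...|#  b24=1 t=3,i=2
  #.###|.  b23=0 t=4,i=1
  #.##.|.  b22=0 t=0,i=8
  #.#.#|#  b21=1 t=0,i=6
  #.#..|.  b20=0 t=0,i=11
  #..##|.  b19=0 t=2,i=3
  #..#.|.  b18=0 t=0,i=13
  #...#|#  b17=1 t=0,i=1
  #....|#  b16=1 t=1,i=11
  .####|#  b15=1 t=2,i=11
  .###.|#  b14=1 t=1,i=1
  .##.#|#  b13=1 t=0,i=4
  .##..|#  b12=1 t=3,i=1
  .#.##|#  b11=1 t=0,i=7
  .#.#.|.  b10=0 t=0,i=15
  .#..#|.  b9=0 t=0,i=12
  .#...|#  b8=1 t=0,i=0
  ..###|#  b7=1 t=1,i=0
  ..##.|.  b6=0 t=0,i=3
  ..#.#|.  b5=0 t=0,i=14
  ..#..|.  b4=0 t=0,i=19
  ...##|#  b3=1 t=0,i=2
  ...#.|.  b2=0 t=3,i=4
  ....#|#  b1=1 t=1,i=18
  .....|#  b0=1 t=1,i=12
  bits 01011001001000111111100110001011 = 1495529867

1495529867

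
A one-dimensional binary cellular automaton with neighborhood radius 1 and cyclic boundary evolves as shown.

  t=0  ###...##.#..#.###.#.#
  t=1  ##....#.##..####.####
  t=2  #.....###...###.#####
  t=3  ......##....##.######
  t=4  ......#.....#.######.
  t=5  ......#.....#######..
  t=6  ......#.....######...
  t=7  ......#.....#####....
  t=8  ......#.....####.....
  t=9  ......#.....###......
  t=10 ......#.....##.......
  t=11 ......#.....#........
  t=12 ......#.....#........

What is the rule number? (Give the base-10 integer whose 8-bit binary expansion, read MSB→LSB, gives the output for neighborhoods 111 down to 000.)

172

  ### -> #   bit 7 = 1  t=0,i=0
  ##. -> .   bit 6 = 0  t=0,i=2
  #.# -> #   bit 5 = 1  t=0,i=8
  #.. -> .   bit 4 = 0  t=0,i=3
  .## -> #   bit 3 = 1  t=0,i=6
  .#. -> #   bit 2 = 1  t=0,i=9
  ..# -> .   bit 1 = 0  t=0,i=5
  ... -> .   bit 0 = 0  t=0,i=4
  bits 10101100 = 172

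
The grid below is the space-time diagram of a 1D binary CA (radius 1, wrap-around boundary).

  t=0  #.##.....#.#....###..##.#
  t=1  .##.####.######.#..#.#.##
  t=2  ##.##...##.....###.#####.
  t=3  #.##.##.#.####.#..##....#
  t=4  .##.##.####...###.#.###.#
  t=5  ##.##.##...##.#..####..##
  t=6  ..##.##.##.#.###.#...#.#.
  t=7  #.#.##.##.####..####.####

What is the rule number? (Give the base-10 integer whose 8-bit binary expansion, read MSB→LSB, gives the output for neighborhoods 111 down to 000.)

  ###|.  b7=0 t=0,i=17
  ##.|.  b6=0 t=0,i=0
  #.#|#  b5=1 t=0,i=1
  #..|#  b4=1 t=0,i=4
  .##|#  b3=1 t=0,i=2
  .#.|#  b2=1 t=0,i=9
  ..#|.  b1=0 t=0,i=8
  ...|#  b0=1 t=0,i=5
  bits 00111101 = 61

61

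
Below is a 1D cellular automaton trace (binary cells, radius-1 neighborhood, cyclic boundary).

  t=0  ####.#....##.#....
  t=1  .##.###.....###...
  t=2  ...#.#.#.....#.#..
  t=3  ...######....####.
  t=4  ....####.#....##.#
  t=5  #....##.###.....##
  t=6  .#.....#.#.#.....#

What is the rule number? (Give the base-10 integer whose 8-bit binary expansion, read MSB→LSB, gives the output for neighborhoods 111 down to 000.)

  [7] ### => #  t=0,i=1
  [6] ##. => .  t=0,i=3
  [5] #.# => #  t=0,i=4
  [4] #.. => #  t=0,i=6
  [3] .## => .  t=0,i=0
  [2] .#. => #  t=0,i=5
  [1] ..# => .  t=0,i=9
  [0] ... => .  t=0,i=7
  bits 10110100 = 180

180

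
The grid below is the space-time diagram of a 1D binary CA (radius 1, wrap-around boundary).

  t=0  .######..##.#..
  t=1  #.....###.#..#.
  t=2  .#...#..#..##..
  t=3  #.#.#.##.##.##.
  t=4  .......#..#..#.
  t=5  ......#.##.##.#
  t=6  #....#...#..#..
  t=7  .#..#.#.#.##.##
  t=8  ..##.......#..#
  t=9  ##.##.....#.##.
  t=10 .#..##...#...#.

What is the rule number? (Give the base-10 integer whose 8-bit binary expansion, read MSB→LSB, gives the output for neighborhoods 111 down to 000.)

82

  ### -> .   bit 7 = 0  t=0,i=2
  ##. -> #   bit 6 = 1  t=0,i=6
  #.# -> .   bit 5 = 0  t=0,i=11
  #.. -> #   bit 4 = 1  t=0,i=7
  .## -> .   bit 3 = 0  t=0,i=1
  .#. -> .   bit 2 = 0  t=0,i=12
  ..# -> #   bit 1 = 1  t=0,i=0
  ... -> .   bit 0 = 0  t=0,i=14
  bits 01010010 = 82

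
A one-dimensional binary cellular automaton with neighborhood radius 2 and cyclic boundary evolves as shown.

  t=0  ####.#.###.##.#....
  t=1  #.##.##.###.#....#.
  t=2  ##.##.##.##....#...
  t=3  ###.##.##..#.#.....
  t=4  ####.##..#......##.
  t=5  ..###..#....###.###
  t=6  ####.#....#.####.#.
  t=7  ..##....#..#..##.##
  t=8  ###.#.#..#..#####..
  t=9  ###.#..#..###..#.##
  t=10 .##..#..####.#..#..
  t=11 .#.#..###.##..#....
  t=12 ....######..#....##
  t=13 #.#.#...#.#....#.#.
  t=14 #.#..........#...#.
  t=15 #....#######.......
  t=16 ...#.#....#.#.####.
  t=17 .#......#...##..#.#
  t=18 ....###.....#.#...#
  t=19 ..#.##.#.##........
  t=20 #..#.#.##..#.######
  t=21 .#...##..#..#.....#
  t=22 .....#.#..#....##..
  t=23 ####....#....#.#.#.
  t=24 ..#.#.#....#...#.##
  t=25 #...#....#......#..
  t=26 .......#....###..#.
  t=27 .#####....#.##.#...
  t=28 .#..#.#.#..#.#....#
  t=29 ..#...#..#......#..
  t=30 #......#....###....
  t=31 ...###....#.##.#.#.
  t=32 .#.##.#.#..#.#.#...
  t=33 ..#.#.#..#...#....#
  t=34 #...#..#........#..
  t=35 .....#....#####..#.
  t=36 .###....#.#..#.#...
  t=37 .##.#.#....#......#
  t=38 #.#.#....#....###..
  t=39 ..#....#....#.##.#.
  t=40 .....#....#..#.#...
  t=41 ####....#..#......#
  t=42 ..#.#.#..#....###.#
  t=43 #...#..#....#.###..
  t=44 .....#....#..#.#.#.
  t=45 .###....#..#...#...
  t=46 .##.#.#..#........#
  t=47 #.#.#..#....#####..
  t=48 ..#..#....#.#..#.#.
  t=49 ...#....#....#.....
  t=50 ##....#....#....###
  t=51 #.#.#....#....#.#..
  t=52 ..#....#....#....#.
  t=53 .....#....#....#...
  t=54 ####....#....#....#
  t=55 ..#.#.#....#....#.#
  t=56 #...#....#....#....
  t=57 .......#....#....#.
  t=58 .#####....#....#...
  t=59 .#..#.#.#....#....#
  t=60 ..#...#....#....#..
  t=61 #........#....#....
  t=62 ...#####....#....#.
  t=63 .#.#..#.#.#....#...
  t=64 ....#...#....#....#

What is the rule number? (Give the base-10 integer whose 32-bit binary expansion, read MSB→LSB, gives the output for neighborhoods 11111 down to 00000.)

1797810883

  #####|.  b31=0 t=8,i=14
  ####.|#  b30=1 t=0,i=2
  ###.#|#  b29=1 t=0,i=3
  ###..|.  b28=0 t=5,i=4
  ##.##|#  b27=1 t=0,i=10
  ##.#.|.  b26=0 t=0,i=4
  ##..#|#  b25=1 t=3,i=9
  ##...|#  b24=1 t=2,i=11
  #.###|.  b23=0 t=0,i=7
  #.##.|.  b22=0 t=0,i=11
  #.#.#|#  b21=1 t=0,i=5
  #.#..|.  b20=0 t=0,i=14
  #..##|#  b19=1 t=5,i=1
  #..#.|.  b18=0 t=3,i=10
  #...#|.  b17=0 t=2,i=17
  #....|.  b16=0 t=0,i=16
  .####|.  b15=0 t=0,i=1
  .###.|#  b14=1 t=0,i=8
  .##.#|#  b13=1 t=0,i=12
  .##..|.  b12=0 t=2,i=10
  .#.##|#  b11=1 t=0,i=6
  .#.#.|.  b10=0 t=1,i=18
  .#..#|#  b9=1 t=7,i=9
  .#...|.  b8=0 t=0,i=15
  ..###|#  b7=1 t=0,i=0
  ..##.|#  b6=1 t=2,i=0
  ..#.#|.  b5=0 t=1,i=17
  ..#..|.  b4=0 t=2,i=15
  ...##|.  b3=0 t=0,i=18
  ...#.|.  b2=0 t=1,i=16
  ....#|#  b1=1 t=0,i=17
  .....|#  b0=1 t=3,i=16
  bits 01101011001010000110101011000011 = 1797810883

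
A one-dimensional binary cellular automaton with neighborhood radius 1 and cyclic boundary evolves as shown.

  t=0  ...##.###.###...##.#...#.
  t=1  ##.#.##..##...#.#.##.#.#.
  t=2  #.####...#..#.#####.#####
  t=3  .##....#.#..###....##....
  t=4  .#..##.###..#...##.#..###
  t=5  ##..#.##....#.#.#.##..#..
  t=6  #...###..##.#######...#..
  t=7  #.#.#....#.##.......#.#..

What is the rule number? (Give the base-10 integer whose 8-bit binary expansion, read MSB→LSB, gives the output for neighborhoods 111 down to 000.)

  ###|.  b7=0 t=0,i=7
  ##.|.  b6=0 t=0,i=4
  #.#|#  b5=1 t=0,i=5
  #..|.  b4=0 t=0,i=13
  .##|#  b3=1 t=0,i=3
  .#.|#  b2=1 t=0,i=19
  ..#|.  b1=0 t=0,i=2
  ...|#  b0=1 t=0,i=0
  bits 00101101 = 45

45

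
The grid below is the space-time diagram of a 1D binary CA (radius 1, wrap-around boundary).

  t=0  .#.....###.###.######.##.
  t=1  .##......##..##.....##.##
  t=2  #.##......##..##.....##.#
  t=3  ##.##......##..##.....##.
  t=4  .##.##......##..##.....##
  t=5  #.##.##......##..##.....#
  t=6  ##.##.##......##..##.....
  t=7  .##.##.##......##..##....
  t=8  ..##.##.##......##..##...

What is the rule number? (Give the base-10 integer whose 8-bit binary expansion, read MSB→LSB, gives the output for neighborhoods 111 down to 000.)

116

  ###|.  b7=0 t=0,i=8
  ##.|#  b6=1 t=0,i=9
  #.#|#  b5=1 t=0,i=10
  #..|#  b4=1 t=0,i=2
  .##|.  b3=0 t=0,i=7
  .#.|#  b2=1 t=0,i=1
  ..#|.  b1=0 t=0,i=0
  ...|.  b0=0 t=0,i=3
  bits 01110100 = 116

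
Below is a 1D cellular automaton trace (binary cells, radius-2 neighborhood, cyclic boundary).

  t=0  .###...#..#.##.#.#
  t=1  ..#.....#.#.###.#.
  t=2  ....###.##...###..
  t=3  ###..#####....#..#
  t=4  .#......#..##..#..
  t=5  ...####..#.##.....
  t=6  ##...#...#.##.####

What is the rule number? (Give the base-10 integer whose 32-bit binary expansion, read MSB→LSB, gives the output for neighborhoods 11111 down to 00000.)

  ##### -> .   bit 31 = 0  t=3,i=7
  ####. -> #   bit 30 = 1  t=3,i=1
  ###.# -> #   bit 29 = 1  t=1,i=14
  ###.. -> .   bit 28 = 0  t=0,i=3
  ##.## -> #   bit 27 = 1  t=2,i=7
  ##.#. -> #   bit 26 = 1  t=0,i=14
  ##..# -> .   bit 25 = 0  t=3,i=3
  ##... -> .   bit 24 = 0  t=0,i=4
  #.### -> .   bit 23 = 0  t=0,i=1
  #.##. -> #   bit 22 = 1  t=0,i=12
  #.#.# -> .   bit 21 = 0  t=0,i=15
  #.#.. -> .   bit 20 = 0  t=1,i=16
  #..## -> .   bit 19 = 0  t=3,i=4
  #..#. -> .   bit 18 = 0  t=0,i=9
  #...# -> .   bit 17 = 0  t=0,i=5
  #.... -> #   bit 16 = 1  t=1,i=4
  .#### -> .   bit 15 = 0  t=3,i=0
  .###. -> #   bit 14 = 1  t=0,i=2
  .##.# -> #   bit 13 = 1  t=0,i=13
  .##.. -> #   bit 12 = 1  t=2,i=9
  .#.## -> .   bit 11 = 0  t=0,i=0
  .#.#. -> #   bit 10 = 1  t=0,i=16
  .#..# -> #   bit 9 = 1  t=0,i=8
  .#... -> .   bit 8 = 0  t=1,i=3
  ..### -> .   bit 7 = 0  t=2,i=4
  ..##. -> #   bit 6 = 1  t=4,i=11
  ..#.# -> #   bit 5 = 1  t=0,i=10
  ..#.. -> .   bit 4 = 0  t=0,i=7
  ...## -> .   bit 3 = 0  t=2,i=3
  ...#. -> .   bit 2 = 0  t=0,i=6
  ....# -> #   bit 1 = 1  t=1,i=6
  ..... -> #   bit 0 = 1  t=1,i=5
  bits 01101100010000010111011001100011 = 1816229475

1816229475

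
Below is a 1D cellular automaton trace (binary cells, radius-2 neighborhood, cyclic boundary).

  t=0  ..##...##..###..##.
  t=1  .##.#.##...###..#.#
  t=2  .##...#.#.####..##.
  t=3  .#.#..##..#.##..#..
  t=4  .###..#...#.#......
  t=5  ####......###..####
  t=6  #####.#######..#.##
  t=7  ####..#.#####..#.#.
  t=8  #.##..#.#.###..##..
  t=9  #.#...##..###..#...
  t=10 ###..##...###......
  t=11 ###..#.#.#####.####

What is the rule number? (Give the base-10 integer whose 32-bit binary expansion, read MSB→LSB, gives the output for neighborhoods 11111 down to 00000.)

3520095467

  [31] ##### => #  t=5,i=0
  [30] ####. => #  t=2,i=12
  [29] ###.# => .  t=6,i=4
  [28] ###.. => #  t=0,i=13
  [27] ##.## => .  t=6,i=5
  [26] ##.#. => .  t=1,i=3
  [25] ##..# => .  t=0,i=9
  [24] ##... => #  t=0,i=4
  [23] #.### => #  t=2,i=10
  [22] #.##. => #  t=1,i=1
  [21] #.#.# => .  t=1,i=4
  [20] #.#.. => #  t=3,i=3
  [19] #..## => .  t=0,i=10
  [18] #..#. => .  t=1,i=15
  [17] #...# => .  t=0,i=0
  [16] #.... => .  t=4,i=14
  [15] .#### => .  t=2,i=11
  [14] .###. => #  t=0,i=12
  [13] .##.# => #  t=1,i=2
  [12] .##.. => .  t=0,i=3
  [11] .#.## => .  t=1,i=0
  [10] .#.#. => #  t=1,i=17
  [9] .#..# => .  t=3,i=4
  [8] .#... => .  t=3,i=17
  [7] ..### => #  t=0,i=11
  [6] ..##. => #  t=0,i=2
  [5] ..#.# => #  t=1,i=16
  [4] ..#.. => .  t=3,i=16
  [3] ...## => #  t=0,i=1
  [2] ...#. => .  t=2,i=5
  [1] ....# => #  t=4,i=18
  [0] ..... => #  t=4,i=15
  bits 11010001110100000110010011101011 = 3520095467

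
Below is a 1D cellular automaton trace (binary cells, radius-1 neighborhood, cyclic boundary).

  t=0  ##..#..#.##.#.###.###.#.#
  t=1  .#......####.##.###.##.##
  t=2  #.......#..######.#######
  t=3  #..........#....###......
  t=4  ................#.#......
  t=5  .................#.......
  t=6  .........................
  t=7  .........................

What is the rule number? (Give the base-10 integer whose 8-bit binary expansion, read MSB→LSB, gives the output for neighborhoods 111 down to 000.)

  ### -> .   bit 7 = 0  t=0,i=0
  ##. -> #   bit 6 = 1  t=0,i=1
  #.# -> #   bit 5 = 1  t=0,i=8
  #.. -> .   bit 4 = 0  t=0,i=2
  .## -> #   bit 3 = 1  t=0,i=9
  .#. -> .   bit 2 = 0  t=0,i=4
  ..# -> .   bit 1 = 0  t=0,i=3
  ... -> .   bit 0 = 0  t=1,i=3
  bits 01101000 = 104

104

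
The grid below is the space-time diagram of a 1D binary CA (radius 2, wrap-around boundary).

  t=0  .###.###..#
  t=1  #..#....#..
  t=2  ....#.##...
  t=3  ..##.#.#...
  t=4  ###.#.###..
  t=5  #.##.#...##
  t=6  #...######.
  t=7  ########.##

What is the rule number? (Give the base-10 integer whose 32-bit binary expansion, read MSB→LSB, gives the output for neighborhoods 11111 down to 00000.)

2786762190

  #####|#  b31=1 t=6,i=6
  ####.|.  b30=0 t=6,i=8
  ###.#|#  b29=1 t=0,i=3
  ###..|.  b28=0 t=0,i=7
  ##.##|.  b27=0 t=0,i=4
  ##.#.|#  b26=1 t=3,i=4
  ##..#|#  b25=1 t=0,i=8
  ##...|.  b24=0 t=2,i=8
  #.###|.  b23=0 t=0,i=1
  #.##.|.  b22=0 t=2,i=6
  #.#.#|.  b21=0 t=3,i=5
  #.#..|#  b20=1 t=3,i=7
  #..##|#  b19=1 t=4,i=10
  #..#.|.  b18=0 t=0,i=9
  #...#|#  b17=1 t=5,i=7
  #....|.  b16=0 t=1,i=5
  .####|#  b15=1 t=6,i=5
  .###.|.  b14=0 t=0,i=2
  .##.#|.  b13=0 t=3,i=3
  .##..|#  b12=1 t=2,i=7
  .#.##|#  b11=1 t=0,i=0
  .#.#.|#  b10=1 t=3,i=6
  .#..#|.  b9=0 t=1,i=1
  .#...|#  b8=1 t=1,i=4
  ..###|#  b7=1 t=4,i=0
  ..##.|#  b6=1 t=3,i=2
  ..#.#|.  b5=0 t=0,i=10
  ..#..|.  b4=0 t=1,i=0
  ...##|#  b3=1 t=3,i=1
  ...#.|#  b2=1 t=1,i=7
  ....#|#  b1=1 t=1,i=6
  .....|.  b0=0 t=2,i=0
  bits 10100110000110101001110111001110 = 2786762190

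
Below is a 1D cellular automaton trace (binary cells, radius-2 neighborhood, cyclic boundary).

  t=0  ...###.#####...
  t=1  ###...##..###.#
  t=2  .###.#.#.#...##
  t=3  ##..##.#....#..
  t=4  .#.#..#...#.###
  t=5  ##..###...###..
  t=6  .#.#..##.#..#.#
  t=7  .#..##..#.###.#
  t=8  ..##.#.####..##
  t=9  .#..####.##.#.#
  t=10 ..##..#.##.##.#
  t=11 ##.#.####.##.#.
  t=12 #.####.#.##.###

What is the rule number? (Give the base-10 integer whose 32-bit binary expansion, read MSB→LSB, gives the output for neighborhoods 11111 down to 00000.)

1575754299

  [31] ##### => .  t=0,i=9
  [30] ####. => #  t=0,i=10
  [29] ###.# => .  t=0,i=5
  [28] ###.. => #  t=0,i=11
  [27] ##.## => #  t=0,i=6
  [26] ##.#. => #  t=2,i=4
  [25] ##..# => .  t=1,i=8
  [24] ##... => #  t=0,i=12
  [23] #.### => #  t=0,i=7
  [22] #.##. => #  t=9,i=9
  [21] #.#.# => #  t=2,i=5
  [20] #.#.. => .  t=2,i=9
  [19] #..## => #  t=1,i=9
  [18] #..#. => #  t=4,i=5
  [17] #...# => .  t=1,i=4
  [16] #.... => .  t=0,i=13
  [15] .#### => .  t=0,i=8
  [14] .###. => .  t=0,i=4
  [13] .##.# => .  t=2,i=14
  [12] .##.. => #  t=1,i=7
  [11] .#.## => #  t=4,i=11
  [10] .#.#. => .  t=2,i=6
  [9] .#..# => #  t=3,i=13
  [8] .#... => .  t=2,i=10
  [7] ..### => .  t=0,i=3
  [6] ..##. => .  t=1,i=6
  [5] ..#.# => #  t=4,i=10
  [4] ..#.. => #  t=3,i=12
  [3] ...## => #  t=0,i=2
  [2] ...#. => .  t=3,i=11
  [1] ....# => #  t=0,i=1
  [0] ..... => #  t=0,i=0
  bits 01011101111011000001101000111011 = 1575754299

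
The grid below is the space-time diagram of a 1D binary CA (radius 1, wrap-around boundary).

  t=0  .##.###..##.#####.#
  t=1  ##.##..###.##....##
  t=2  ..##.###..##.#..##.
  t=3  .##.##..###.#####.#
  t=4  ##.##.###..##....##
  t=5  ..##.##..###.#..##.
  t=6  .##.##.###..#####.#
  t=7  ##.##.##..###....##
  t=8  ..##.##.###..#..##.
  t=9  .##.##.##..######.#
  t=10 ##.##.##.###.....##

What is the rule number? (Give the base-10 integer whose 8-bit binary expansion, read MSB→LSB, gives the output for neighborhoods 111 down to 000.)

  nb ###: next=.  (t=0,i=5, bit7=0)
  nb ##.: next=.  (t=0,i=2, bit6=0)
  nb #.#: next=#  (t=0,i=0, bit5=1)
  nb #..: next=#  (t=0,i=7, bit4=1)
  nb .##: next=#  (t=0,i=1, bit3=1)
  nb .#.: next=#  (t=0,i=18, bit2=1)
  nb ..#: next=#  (t=0,i=8, bit1=1)
  nb ...: next=.  (t=1,i=14, bit0=0)
  bits 00111110 = 62

62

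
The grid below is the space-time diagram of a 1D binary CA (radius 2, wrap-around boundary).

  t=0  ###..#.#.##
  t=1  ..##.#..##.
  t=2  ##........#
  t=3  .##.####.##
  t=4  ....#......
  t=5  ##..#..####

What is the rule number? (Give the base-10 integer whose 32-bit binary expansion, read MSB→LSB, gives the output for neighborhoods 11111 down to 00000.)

  nb #####: next=.  (t=0,i=0, bit31=0)
  nb ####.: next=.  (t=0,i=1, bit30=0)
  nb ###.#: next=.  (t=3,i=7, bit29=0)
  nb ###..: next=#  (t=0,i=2, bit28=1)
  nb ##.##: next=.  (t=3,i=0, bit27=0)
  nb ##.#.: next=.  (t=1,i=4, bit26=0)
  nb ##..#: next=#  (t=0,i=3, bit25=1)
  nb ##...: next=#  (t=1,i=10, bit24=1)
  nb #.###: next=#  (t=0,i=9, bit23=1)
  nb #.##.: next=.  (t=3,i=1, bit22=0)
  nb #.#.#: next=.  (t=0,i=7, bit21=0)
  nb #.#..: next=.  (t=1,i=5, bit20=0)
  nb #..##: next=.  (t=1,i=7, bit19=0)
  nb #..#.: next=.  (t=0,i=4, bit18=0)
  nb #...#: next=#  (t=1,i=0, bit17=1)
  nb #....: next=.  (t=2,i=3, bit16=0)
  nb .####: next=.  (t=0,i=10, bit15=0)
  nb .###.: next=.  (t=2,i=0, bit14=0)
  nb .##.#: next=.  (t=1,i=3, bit13=0)
  nb .##..: next=.  (t=1,i=9, bit12=0)
  nb .#.##: next=#  (t=0,i=8, bit11=1)
  nb .#.#.: next=.  (t=0,i=6, bit10=0)
  nb .#..#: next=.  (t=1,i=6, bit9=0)
  nb .#...: next=.  (t=4,i=5, bit8=0)
  nb ..###: next=#  (t=2,i=10, bit7=1)
  nb ..##.: next=.  (t=1,i=2, bit6=0)
  nb ..#.#: next=#  (t=0,i=5, bit5=1)
  nb ..#..: next=#  (t=4,i=4, bit4=1)
  nb ...##: next=#  (t=1,i=1, bit3=1)
  nb ...#.: next=.  (t=4,i=3, bit2=0)
  nb ....#: next=.  (t=2,i=8, bit1=0)
  nb .....: next=#  (t=2,i=4, bit0=1)
  bits 00010011100000100000100010111001 = 327289017

327289017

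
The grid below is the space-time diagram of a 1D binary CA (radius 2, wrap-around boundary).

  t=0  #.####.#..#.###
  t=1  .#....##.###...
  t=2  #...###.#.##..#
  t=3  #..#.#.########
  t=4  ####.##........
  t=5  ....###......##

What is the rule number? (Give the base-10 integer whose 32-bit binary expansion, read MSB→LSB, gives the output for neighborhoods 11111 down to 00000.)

  #####|.  b31=0 t=3,i=9
  ####.|.  b30=0 t=0,i=4
  ###.#|.  b29=0 t=0,i=0
  ###..|#  b28=1 t=1,i=11
  ##.##|#  b27=1 t=0,i=1
  ##.#.|#  b26=1 t=0,i=6
  ##..#|#  b25=1 t=2,i=12
  ##...|.  b24=0 t=1,i=12
  #.###|.  b23=0 t=0,i=2
  #.##.|#  b22=1 t=2,i=10
  #.#.#|#  b21=1 t=2,i=8
  #.#..|#  b20=1 t=0,i=7
  #..##|#  b19=1 t=2,i=13
  #..#.|#  b18=1 t=0,i=9
  #...#|.  b17=0 t=2,i=2
  #....|.  b16=0 t=1,i=3
  .####|.  b15=0 t=0,i=3
  .###.|#  b14=1 t=1,i=10
  .##.#|.  b13=0 t=1,i=7
  .##..|#  b12=1 t=2,i=0
  .#.##|#  b11=1 t=0,i=11
  .#.#.|.  b10=0 t=3,i=4
  .#..#|.  b9=0 t=0,i=8
  .#...|.  b8=0 t=1,i=2
  ..###|.  b7=0 t=2,i=4
  ..##.|#  b6=1 t=1,i=6
  ..#.#|#  b5=1 t=0,i=10
  ..#..|.  b4=0 t=1,i=1
  ...##|#  b3=1 t=1,i=5
  ...#.|#  b2=1 t=1,i=0
  ....#|#  b1=1 t=1,i=4
  .....|.  b0=0 t=4,i=9
  bits 00011110011111000101100001101110 = 511465582

511465582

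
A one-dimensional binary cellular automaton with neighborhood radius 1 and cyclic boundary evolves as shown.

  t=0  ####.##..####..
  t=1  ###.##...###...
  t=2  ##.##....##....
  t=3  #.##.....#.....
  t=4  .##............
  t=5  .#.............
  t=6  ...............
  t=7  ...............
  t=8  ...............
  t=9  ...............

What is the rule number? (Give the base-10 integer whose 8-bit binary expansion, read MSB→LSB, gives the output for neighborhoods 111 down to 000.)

168

  nb ###: next=#  (t=0,i=1, bit7=1)
  nb ##.: next=.  (t=0,i=3, bit6=0)
  nb #.#: next=#  (t=0,i=4, bit5=1)
  nb #..: next=.  (t=0,i=7, bit4=0)
  nb .##: next=#  (t=0,i=0, bit3=1)
  nb .#.: next=.  (t=3,i=0, bit2=0)
  nb ..#: next=.  (t=0,i=8, bit1=0)
  nb ...: next=.  (t=1,i=7, bit0=0)
  bits 10101000 = 168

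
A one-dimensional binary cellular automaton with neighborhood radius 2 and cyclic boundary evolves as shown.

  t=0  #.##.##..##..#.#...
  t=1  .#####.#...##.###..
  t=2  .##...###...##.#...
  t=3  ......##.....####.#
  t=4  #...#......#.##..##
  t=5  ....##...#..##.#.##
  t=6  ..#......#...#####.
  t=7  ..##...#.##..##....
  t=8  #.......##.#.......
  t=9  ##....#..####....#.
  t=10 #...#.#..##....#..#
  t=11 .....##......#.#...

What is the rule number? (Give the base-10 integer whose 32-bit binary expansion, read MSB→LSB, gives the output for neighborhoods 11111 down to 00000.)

  nb #####: next=.  (t=1,i=3, bit31=0)
  nb ####.: next=.  (t=1,i=4, bit30=0)
  nb ###.#: next=.  (t=1,i=5, bit29=0)
  nb ###..: next=.  (t=1,i=16, bit28=0)
  nb ##.##: next=#  (t=0,i=4, bit27=1)
  nb ##.#.: next=#  (t=1,i=6, bit26=1)
  nb ##..#: next=#  (t=0,i=7, bit25=1)
  nb ##...: next=.  (t=1,i=17, bit24=0)
  nb #.###: next=.  (t=1,i=14, bit23=0)
  nb #.##.: next=#  (t=0,i=2, bit22=1)
  nb #.#.#: next=#  (t=5,i=15, bit21=1)
  nb #.#..: next=#  (t=0,i=15, bit20=1)
  nb #..##: next=.  (t=0,i=8, bit19=0)
  nb #..#.: next=#  (t=0,i=12, bit18=1)
  nb #...#: next=.  (t=0,i=17, bit17=0)
  nb #....: next=.  (t=2,i=17, bit16=0)
  nb .####: next=#  (t=1,i=2, bit15=1)
  nb .###.: next=#  (t=1,i=15, bit14=1)
  nb .##.#: next=#  (t=0,i=3, bit13=1)
  nb .##..: next=.  (t=0,i=6, bit12=0)
  nb .#.##: next=#  (t=0,i=1, bit11=1)
  nb .#.#.: next=#  (t=0,i=14, bit10=1)
  nb .#..#: next=.  (t=5,i=10, bit9=0)
  nb .#...: next=#  (t=0,i=16, bit8=1)
  nb ..###: next=#  (t=1,i=1, bit7=1)
  nb ..##.: next=.  (t=0,i=9, bit6=0)
  nb ..#.#: next=.  (t=0,i=0, bit5=0)
  nb ..#..: next=#  (t=4,i=4, bit4=1)
  nb ...##: next=.  (t=1,i=0, bit3=0)
  nb ...#.: next=.  (t=0,i=18, bit2=0)
  nb ....#: next=#  (t=2,i=18, bit1=1)
  nb .....: next=.  (t=3,i=2, bit0=0)
  bits 00001110011101001110110110010010 = 242544018

242544018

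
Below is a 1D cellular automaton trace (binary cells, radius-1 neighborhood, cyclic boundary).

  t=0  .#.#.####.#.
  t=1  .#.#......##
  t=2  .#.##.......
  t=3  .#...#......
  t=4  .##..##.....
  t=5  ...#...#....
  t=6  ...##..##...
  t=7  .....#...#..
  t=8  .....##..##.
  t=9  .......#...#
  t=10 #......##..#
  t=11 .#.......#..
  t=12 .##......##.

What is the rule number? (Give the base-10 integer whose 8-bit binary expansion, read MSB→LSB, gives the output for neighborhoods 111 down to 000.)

20

  ### -> .   bit 7 = 0  t=0,i=6
  ##. -> .   bit 6 = 0  t=0,i=8
  #.# -> .   bit 5 = 0  t=0,i=2
  #.. -> #   bit 4 = 1  t=0,i=11
  .## -> .   bit 3 = 0  t=0,i=5
  .#. -> #   bit 2 = 1  t=0,i=1
  ..# -> .   bit 1 = 0  t=0,i=0
  ... -> .   bit 0 = 0  t=1,i=5
  bits 00010100 = 20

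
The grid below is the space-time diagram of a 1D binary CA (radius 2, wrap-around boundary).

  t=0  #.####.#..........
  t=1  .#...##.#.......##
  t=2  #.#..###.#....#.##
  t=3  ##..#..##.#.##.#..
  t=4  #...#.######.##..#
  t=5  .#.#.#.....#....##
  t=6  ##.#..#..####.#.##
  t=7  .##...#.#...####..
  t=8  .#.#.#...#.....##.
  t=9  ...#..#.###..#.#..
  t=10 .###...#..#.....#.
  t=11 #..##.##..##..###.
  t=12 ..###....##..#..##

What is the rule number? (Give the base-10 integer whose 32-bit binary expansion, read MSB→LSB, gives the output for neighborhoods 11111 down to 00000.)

891824470

  nb #####: next=.  (t=4,i=8, bit31=0)
  nb ####.: next=.  (t=0,i=4, bit30=0)
  nb ###.#: next=#  (t=0,i=5, bit29=1)
  nb ###..: next=#  (t=7,i=15, bit28=1)
  nb ##.##: next=.  (t=4,i=12, bit27=0)
  nb ##.#.: next=#  (t=0,i=6, bit26=1)
  nb ##..#: next=.  (t=3,i=2, bit25=0)
  nb ##...: next=#  (t=4,i=1, bit24=1)
  nb #.###: next=.  (t=0,i=2, bit23=0)
  nb #.##.: next=.  (t=3,i=12, bit22=0)
  nb #.#.#: next=#  (t=3,i=10, bit21=1)
  nb #.#..: next=.  (t=0,i=7, bit20=0)
  nb #..##: next=#  (t=2,i=4, bit19=1)
  nb #..#.: next=.  (t=3,i=3, bit18=0)
  nb #...#: next=.  (t=1,i=3, bit17=0)
  nb #....: next=.  (t=0,i=9, bit16=0)
  nb .####: next=.  (t=0,i=3, bit15=0)
  nb .###.: next=.  (t=2,i=6, bit14=0)
  nb .##.#: next=#  (t=1,i=6, bit13=1)
  nb .##..: next=.  (t=3,i=1, bit12=0)
  nb .#.##: next=#  (t=0,i=1, bit11=1)
  nb .#.#.: next=.  (t=5,i=2, bit10=0)
  nb .#..#: next=.  (t=2,i=3, bit9=0)
  nb .#...: next=#  (t=0,i=8, bit8=1)
  nb ..###: next=.  (t=2,i=5, bit7=0)
  nb ..##.: next=#  (t=1,i=5, bit6=1)
  nb ..#.#: next=.  (t=0,i=0, bit5=0)
  nb ..#..: next=#  (t=3,i=4, bit4=1)
  nb ...##: next=.  (t=1,i=4, bit3=0)
  nb ...#.: next=#  (t=0,i=17, bit2=1)
  nb ....#: next=#  (t=0,i=16, bit1=1)
  nb .....: next=.  (t=0,i=10, bit0=0)
  bits 00110101001010000010100101010110 = 891824470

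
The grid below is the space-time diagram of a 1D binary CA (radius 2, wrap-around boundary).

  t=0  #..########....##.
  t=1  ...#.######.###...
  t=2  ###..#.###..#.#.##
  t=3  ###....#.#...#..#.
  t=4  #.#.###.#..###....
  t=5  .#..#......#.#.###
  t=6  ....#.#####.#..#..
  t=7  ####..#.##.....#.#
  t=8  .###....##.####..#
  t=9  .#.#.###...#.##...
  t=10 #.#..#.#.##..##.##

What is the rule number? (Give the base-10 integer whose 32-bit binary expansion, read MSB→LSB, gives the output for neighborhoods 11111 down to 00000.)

3502445727

  ##### -> #   bit 31 = 1  t=0,i=5
  ####. -> #   bit 30 = 1  t=0,i=9
  ###.# -> .   bit 29 = 0  t=1,i=10
  ###.. -> #   bit 28 = 1  t=0,i=10
  ##.## -> .   bit 27 = 0  t=1,i=11
  ##.#. -> .   bit 26 = 0  t=0,i=17
  ##..# -> .   bit 25 = 0  t=2,i=3
  ##... -> .   bit 24 = 0  t=0,i=11
  #.### -> #   bit 23 = 1  t=1,i=5
  #.##. -> #   bit 22 = 1  t=7,i=8
  #.#.# -> .   bit 21 = 0  t=2,i=14
  #.#.. -> .   bit 20 = 0  t=0,i=0
  #..## -> .   bit 19 = 0  t=0,i=2
  #..#. -> .   bit 18 = 0  t=2,i=4
  #...# -> #   bit 17 = 1  t=3,i=11
  #.... -> #   bit 16 = 1  t=0,i=12
  .#### -> .   bit 15 = 0  t=0,i=4
  .###. -> .   bit 14 = 0  t=1,i=13
  .##.# -> .   bit 13 = 0  t=0,i=16
  .##.. -> #   bit 12 = 1  t=7,i=9
  .#.## -> .   bit 11 = 0  t=1,i=4
  .#.#. -> #   bit 10 = 1  t=2,i=13
  .#..# -> .   bit 9 = 0  t=0,i=1
  .#... -> .   bit 8 = 0  t=3,i=10
  ..### -> #   bit 7 = 1  t=0,i=3
  ..##. -> .   bit 6 = 0  t=0,i=15
  ..#.# -> .   bit 5 = 0  t=1,i=3
  ..#.. -> #   bit 4 = 1  t=3,i=13
  ...## -> #   bit 3 = 1  t=0,i=14
  ...#. -> #   bit 2 = 1  t=1,i=2
  ....# -> #   bit 1 = 1  t=0,i=13
  ..... -> #   bit 0 = 1  t=1,i=0
  bits 11010000110000110001010010011111 = 3502445727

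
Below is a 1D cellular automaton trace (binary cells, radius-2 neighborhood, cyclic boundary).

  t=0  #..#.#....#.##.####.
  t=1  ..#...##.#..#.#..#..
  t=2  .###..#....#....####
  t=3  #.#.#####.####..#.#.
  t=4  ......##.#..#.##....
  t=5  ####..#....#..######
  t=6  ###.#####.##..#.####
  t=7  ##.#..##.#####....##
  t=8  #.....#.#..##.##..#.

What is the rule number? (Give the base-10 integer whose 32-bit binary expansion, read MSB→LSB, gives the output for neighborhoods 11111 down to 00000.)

3410317781

  [31] ##### => #  t=3,i=6
  [30] ####. => #  t=0,i=17
  [29] ###.# => .  t=0,i=18
  [28] ###.. => .  t=2,i=3
  [27] ##.## => #  t=0,i=14
  [26] ##.#. => .  t=0,i=19
  [25] ##..# => #  t=2,i=4
  [24] ##... => #  t=4,i=16
  [23] #.### => .  t=0,i=15
  [22] #.##. => #  t=0,i=12
  [21] #.#.# => .  t=3,i=0
  [20] #.#.. => .  t=0,i=0
  [19] #..## => .  t=5,i=13
  [18] #..#. => #  t=0,i=2
  [17] #...# => .  t=1,i=4
  [16] #.... => #  t=0,i=7
  [15] .#### => .  t=0,i=16
  [14] .###. => #  t=2,i=2
  [13] .##.# => .  t=0,i=13
  [12] .##.. => #  t=4,i=15
  [11] .#.## => .  t=0,i=11
  [10] .#.#. => .  t=0,i=4
  [9] .#..# => .  t=0,i=1
  [8] .#... => #  t=0,i=6
  [7] ..### => #  t=2,i=16
  [6] ..##. => #  t=1,i=6
  [5] ..#.# => .  t=0,i=3
  [4] ..#.. => #  t=1,i=2
  [3] ...## => .  t=1,i=5
  [2] ...#. => #  t=0,i=9
  [1] ....# => .  t=0,i=8
  [0] ..... => #  t=4,i=0
  bits 11001011010001010101000111010101 = 3410317781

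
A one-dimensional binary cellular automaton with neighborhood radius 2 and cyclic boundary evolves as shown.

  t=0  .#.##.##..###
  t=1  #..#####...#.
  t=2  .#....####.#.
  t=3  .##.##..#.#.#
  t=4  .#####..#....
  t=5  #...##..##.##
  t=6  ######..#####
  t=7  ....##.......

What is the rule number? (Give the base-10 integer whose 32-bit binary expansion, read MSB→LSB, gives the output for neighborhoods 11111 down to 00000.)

  #####|.  b31=0 t=1,i=5
  ####.|#  b30=1 t=1,i=6
  ###.#|.  b29=0 t=0,i=12
  ###..|#  b28=1 t=1,i=7
  ##.##|#  b27=1 t=0,i=5
  ##.#.|#  b26=1 t=0,i=0
  ##..#|.  b25=0 t=0,i=8
  ##...|#  b24=1 t=1,i=8
  #.###|#  b23=1 t=5,i=11
  #.##.|#  b22=1 t=0,i=3
  #.#.#|.  b21=0 t=0,i=1
  #.#..|.  b20=0 t=1,i=0
  #..##|.  b19=0 t=0,i=9
  #..#.|.  b18=0 t=2,i=0
  #...#|#  b17=1 t=1,i=9
  #....|.  b16=0 t=2,i=3
  .####|.  b15=0 t=1,i=4
  .###.|#  b14=1 t=0,i=11
  .##.#|#  b13=1 t=0,i=4
  .##..|#  b12=1 t=0,i=7
  .#.##|.  b11=0 t=0,i=2
  .#.#.|.  b10=0 t=1,i=12
  .#..#|#  b9=1 t=1,i=1
  .#...|#  b8=1 t=2,i=2
  ..###|.  b7=0 t=0,i=10
  ..##.|#  b6=1 t=5,i=4
  ..#.#|#  b5=1 t=1,i=11
  ..#..|#  b4=1 t=2,i=1
  ...##|#  b3=1 t=2,i=5
  ...#.|.  b2=0 t=1,i=10
  ....#|#  b1=1 t=2,i=4
  .....|#  b0=1 t=4,i=11
  bits 01011101110000100111001101111011 = 1573024635

1573024635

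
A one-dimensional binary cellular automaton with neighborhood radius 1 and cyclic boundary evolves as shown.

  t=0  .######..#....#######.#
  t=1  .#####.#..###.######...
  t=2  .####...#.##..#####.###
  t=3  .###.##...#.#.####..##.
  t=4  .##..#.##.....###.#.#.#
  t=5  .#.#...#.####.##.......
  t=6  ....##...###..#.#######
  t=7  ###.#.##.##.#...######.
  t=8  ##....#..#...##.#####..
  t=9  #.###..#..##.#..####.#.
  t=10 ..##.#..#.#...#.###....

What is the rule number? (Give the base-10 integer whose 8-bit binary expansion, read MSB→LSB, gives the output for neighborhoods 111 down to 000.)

  ###|#  b7=1 t=0,i=2
  ##.|.  b6=0 t=0,i=6
  #.#|.  b5=0 t=0,i=0
  #..|#  b4=1 t=0,i=7
  .##|#  b3=1 t=0,i=1
  .#.|.  b2=0 t=0,i=9
  ..#|.  b1=0 t=0,i=8
  ...|#  b0=1 t=0,i=11
  bits 10011001 = 153

153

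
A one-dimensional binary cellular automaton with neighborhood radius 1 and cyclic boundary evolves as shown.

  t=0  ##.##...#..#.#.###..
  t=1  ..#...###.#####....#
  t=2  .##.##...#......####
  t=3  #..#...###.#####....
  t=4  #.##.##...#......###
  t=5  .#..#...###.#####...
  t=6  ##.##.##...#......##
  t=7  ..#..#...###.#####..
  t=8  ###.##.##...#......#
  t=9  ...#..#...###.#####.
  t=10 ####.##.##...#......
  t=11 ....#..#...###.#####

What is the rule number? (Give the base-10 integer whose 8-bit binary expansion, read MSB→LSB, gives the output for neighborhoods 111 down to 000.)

  [7] ### => .  t=0,i=16
  [6] ##. => .  t=0,i=1
  [5] #.# => #  t=0,i=2
  [4] #.. => .  t=0,i=5
  [3] .## => .  t=0,i=0
  [2] .#. => #  t=0,i=8
  [1] ..# => #  t=0,i=7
  [0] ... => #  t=0,i=6
  bits 00100111 = 39

39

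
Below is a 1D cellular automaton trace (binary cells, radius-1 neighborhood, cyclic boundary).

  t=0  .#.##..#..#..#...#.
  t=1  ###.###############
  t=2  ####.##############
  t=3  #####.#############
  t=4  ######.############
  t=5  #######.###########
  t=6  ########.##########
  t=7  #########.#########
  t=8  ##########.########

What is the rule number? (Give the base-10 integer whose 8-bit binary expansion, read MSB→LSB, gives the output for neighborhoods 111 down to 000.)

  nb ###: next=#  (t=1,i=0, bit7=1)
  nb ##.: next=#  (t=0,i=4, bit6=1)
  nb #.#: next=#  (t=0,i=2, bit5=1)
  nb #..: next=#  (t=0,i=5, bit4=1)
  nb .##: next=.  (t=0,i=3, bit3=0)
  nb .#.: next=#  (t=0,i=1, bit2=1)
  nb ..#: next=#  (t=0,i=0, bit1=1)
  nb ...: next=#  (t=0,i=15, bit0=1)
  bits 11110111 = 247

247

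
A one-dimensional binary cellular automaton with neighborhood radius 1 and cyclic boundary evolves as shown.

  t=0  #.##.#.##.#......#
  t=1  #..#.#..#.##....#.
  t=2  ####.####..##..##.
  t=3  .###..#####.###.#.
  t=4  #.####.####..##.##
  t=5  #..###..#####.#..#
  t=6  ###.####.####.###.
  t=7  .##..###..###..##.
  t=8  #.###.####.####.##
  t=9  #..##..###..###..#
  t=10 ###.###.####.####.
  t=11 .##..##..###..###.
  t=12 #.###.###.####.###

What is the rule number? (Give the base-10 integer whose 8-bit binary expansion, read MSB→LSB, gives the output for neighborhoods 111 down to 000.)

214

  nb ###: next=#  (t=2,i=1, bit7=1)
  nb ##.: next=#  (t=0,i=0, bit6=1)
  nb #.#: next=.  (t=0,i=1, bit5=0)
  nb #..: next=#  (t=0,i=11, bit4=1)
  nb .##: next=.  (t=0,i=2, bit3=0)
  nb .#.: next=#  (t=0,i=5, bit2=1)
  nb ..#: next=#  (t=0,i=16, bit1=1)
  nb ...: next=.  (t=0,i=12, bit0=0)
  bits 11010110 = 214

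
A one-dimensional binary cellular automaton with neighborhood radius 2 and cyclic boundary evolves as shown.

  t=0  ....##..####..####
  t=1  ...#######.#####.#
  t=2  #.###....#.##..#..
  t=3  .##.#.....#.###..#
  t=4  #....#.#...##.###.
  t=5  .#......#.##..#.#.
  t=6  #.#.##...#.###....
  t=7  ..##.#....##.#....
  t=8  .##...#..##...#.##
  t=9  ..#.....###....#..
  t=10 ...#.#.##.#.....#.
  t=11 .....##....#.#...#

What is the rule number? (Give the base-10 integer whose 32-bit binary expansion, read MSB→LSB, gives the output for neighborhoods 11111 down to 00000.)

  ##### -> .   bit 31 = 0  t=1,i=5
  ####. -> .   bit 30 = 0  t=0,i=10
  ###.# -> #   bit 29 = 1  t=1,i=9
  ###.. -> #   bit 28 = 1  t=0,i=11
  ##.## -> .   bit 27 = 0  t=1,i=10
  ##.#. -> .   bit 26 = 0  t=1,i=16
  ##..# -> #   bit 25 = 1  t=0,i=6
  ##... -> .   bit 24 = 0  t=0,i=0
  #.### -> #   bit 23 = 1  t=1,i=11
  #.##. -> .   bit 22 = 0  t=2,i=11
  #.#.# -> #   bit 21 = 1  t=6,i=2
  #.#.. -> .   bit 20 = 0  t=1,i=17
  #..## -> #   bit 19 = 1  t=0,i=7
  #..#. -> #   bit 18 = 1  t=2,i=14
  #...# -> .   bit 17 = 0  t=1,i=1
  #.... -> .   bit 16 = 0  t=0,i=1
  .#### -> #   bit 15 = 1  t=0,i=9
  .###. -> .   bit 14 = 0  t=2,i=3
  .##.# -> .   bit 13 = 0  t=3,i=2
  .##.. -> #   bit 12 = 1  t=0,i=5
  .#.## -> #   bit 11 = 1  t=2,i=1
  .#.#. -> .   bit 10 = 0  t=4,i=6
  .#..# -> .   bit 9 = 0  t=2,i=16
  .#... -> #   bit 8 = 1  t=1,i=0
  ..### -> #   bit 7 = 1  t=0,i=8
  ..##. -> #   bit 6 = 1  t=0,i=4
  ..#.# -> .   bit 5 = 0  t=2,i=0
  ..#.. -> .   bit 4 = 0  t=2,i=15
  ...## -> #   bit 3 = 1  t=0,i=3
  ...#. -> .   bit 2 = 0  t=2,i=8
  ....# -> .   bit 1 = 0  t=0,i=2
  ..... -> #   bit 0 = 1  t=3,i=7
  bits 00110010101011001001100111001001 = 850172361

850172361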